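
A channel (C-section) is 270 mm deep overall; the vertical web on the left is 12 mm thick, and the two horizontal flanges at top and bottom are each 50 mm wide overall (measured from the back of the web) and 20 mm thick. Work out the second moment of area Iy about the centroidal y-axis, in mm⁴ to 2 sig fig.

Treat the section as a set of non-overlapping primitives; coordinates are from the bounding-box lower-left.
Web: 12 × 270, A = 3 240 mm², x = 6 mm, Ī = 38 880 mm⁴.
Top flange (beyond web): 38 × 20, A = 760 mm², x = 31 mm, Ī = 91 453 mm⁴.
Bottom flange (beyond web): 38 × 20, A = 760 mm², x = 31 mm, Ī = 91 453 mm⁴.
Centroid: x̄ = ΣA·x / ΣA = 13.98 mm.
Transfer each piece to the centroidal y-axis using Ī + A·d² with d = x − 13.98:
  web: d = -7.983 mm → contributes +245 370 mm⁴
  top flange (beyond web): d = 17.02 mm → contributes +311 528 mm⁴
  bottom flange (beyond web): d = 17.02 mm → contributes +311 528 mm⁴
Total I = 868 425 mm⁴.

Iy ≈ 8.7 × 10⁵ mm⁴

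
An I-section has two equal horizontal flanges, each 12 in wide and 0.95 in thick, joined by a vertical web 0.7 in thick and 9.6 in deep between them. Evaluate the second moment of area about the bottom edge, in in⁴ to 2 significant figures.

Break the section into simple shapes (no overlaps), measuring from the bottom-left corner of the bounding box.
Bottom flange: 12 × 0.95, A = 11.4 in², y = 0.475 in, Ī = 0.8574 in⁴.
Web: 0.7 × 9.6, A = 6.72 in², y = 5.75 in, Ī = 51.61 in⁴.
Top flange: 12 × 0.95, A = 11.4 in², y = 11.03 in, Ī = 0.8574 in⁴.
Transfer each piece to the bottom edge using Ī + A·d² with d = y − 0:
  bottom flange: d = 0.475 in → contributes +3.43 in⁴
  web: d = 5.75 in → contributes +273.8 in⁴
  top flange: d = 11.03 in → contributes +1 387 in⁴
Total I = 1 664 in⁴.

I_base ≈ 1700 in⁴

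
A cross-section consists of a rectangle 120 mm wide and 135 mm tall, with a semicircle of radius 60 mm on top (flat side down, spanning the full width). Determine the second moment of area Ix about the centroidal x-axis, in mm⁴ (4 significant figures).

Ix ≈ 6.225 × 10⁷ mm⁴

Decompose the section into non-overlapping parts with the origin at the bottom-left of its bounding rectangle.
Rectangular body: 120 × 135, A = 16 200 mm², y = 67.5 mm, Ī = 24 603 750 mm⁴.
Semicircular cap: semicircle r = 60, A = 5654.87 mm², y = 160.465 mm, Ī = 1 422 450 mm⁴.
Centroid: ȳ = ΣA·y / ΣA = 91.5543 mm.
Transfer each piece to the centroidal x-axis using Ī + A·d² with d = y − 91.5543:
  rectangular body: d = -24.0543 mm → contributes +33 977 221 mm⁴
  semicircular cap: d = 68.9105 mm → contributes +28 275 466 mm⁴
Total I = 62 252 687 mm⁴.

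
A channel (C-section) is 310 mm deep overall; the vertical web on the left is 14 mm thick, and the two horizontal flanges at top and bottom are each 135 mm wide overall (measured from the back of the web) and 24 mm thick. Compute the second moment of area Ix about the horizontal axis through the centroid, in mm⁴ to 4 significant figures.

Ix ≈ 1.538 × 10⁸ mm⁴

Decompose the section into non-overlapping parts with the origin at the bottom-left of its bounding rectangle.
Web: 14 × 310, A = 4 340 mm², y = 155 mm, Ī = 34 756 167 mm⁴.
Top flange (beyond web): 121 × 24, A = 2 904 mm², y = 298 mm, Ī = 139 392 mm⁴.
Bottom flange (beyond web): 121 × 24, A = 2 904 mm², y = 12 mm, Ī = 139 392 mm⁴.
By symmetry the centroid is at mid-height, ȳ = 155 mm.
Transfer each piece to the horizontal axis through the centroid using Ī + A·d² with d = y − 155:
  web: d = 0 mm → contributes +34 756 167 mm⁴
  top flange (beyond web): d = 143 mm → contributes +59 523 288 mm⁴
  bottom flange (beyond web): d = -143 mm → contributes +59 523 288 mm⁴
Total I = 153 802 743 mm⁴.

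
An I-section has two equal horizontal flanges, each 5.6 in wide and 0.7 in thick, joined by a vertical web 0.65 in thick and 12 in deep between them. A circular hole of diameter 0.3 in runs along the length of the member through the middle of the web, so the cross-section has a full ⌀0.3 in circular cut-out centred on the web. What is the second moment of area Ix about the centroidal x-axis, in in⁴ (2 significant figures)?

Ix ≈ 410 in⁴

Treat the section as a set of non-overlapping primitives; coordinates are from the bounding-box lower-left.
Bottom flange: 5.6 × 0.7, A = 3.92 in², y = 0.35 in, Ī = 0.1601 in⁴.
Web: 0.65 × 12, A = 7.8 in², y = 6.7 in, Ī = 93.6 in⁴.
Top flange: 5.6 × 0.7, A = 3.92 in², y = 13.05 in, Ī = 0.1601 in⁴.
Hole (subtracted): ⌀0.3, A = 0.07069 in², y = 6.7 in, Ī = 0.0003976 in⁴.
By symmetry the centroid is at mid-height, ȳ = 6.7 in.
Transfer each piece to the centroidal x-axis using Ī + A·d² with d = y − 6.7:
  bottom flange: d = -6.35 in → contributes +158.2 in⁴
  web: d = 0 in → contributes +93.6 in⁴
  top flange: d = 6.35 in → contributes +158.2 in⁴
  hole: d = 0 in → contributes −0.0003976 in⁴
Total I = 410 in⁴.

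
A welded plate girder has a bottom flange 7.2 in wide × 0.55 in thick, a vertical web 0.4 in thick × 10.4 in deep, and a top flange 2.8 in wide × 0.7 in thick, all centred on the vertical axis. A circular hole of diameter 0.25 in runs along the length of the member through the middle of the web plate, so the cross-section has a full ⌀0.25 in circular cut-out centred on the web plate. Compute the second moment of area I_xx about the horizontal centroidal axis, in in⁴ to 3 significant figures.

I_xx ≈ 205 in⁴

Decompose the section into non-overlapping parts with the origin at the bottom-left of its bounding rectangle.
Bottom plate: 7.2 × 0.55, A = 3.96 in², y = 0.275 in, Ī = 0.099825 in⁴.
Web plate: 0.4 × 10.4, A = 4.16 in², y = 5.75 in, Ī = 37.495 in⁴.
Top plate: 2.8 × 0.7, A = 1.96 in², y = 11.3 in, Ī = 0.080033 in⁴.
Hole (subtracted): ⌀0.25, A = 0.049087 in², y = 5.75 in, Ī = 0.00019175 in⁴.
Centroid: ȳ = ΣA·y / ΣA = 4.673 in.
Transfer each piece to the horizontal centroidal axis using Ī + A·d² with d = y − 4.673:
  bottom plate: d = -4.398 in → contributes +76.697 in⁴
  web plate: d = 1.077 in → contributes +42.321 in⁴
  top plate: d = 6.627 in → contributes +86.157 in⁴
  hole: d = 1.077 in → contributes −0.057127 in⁴
Total I = 205.12 in⁴.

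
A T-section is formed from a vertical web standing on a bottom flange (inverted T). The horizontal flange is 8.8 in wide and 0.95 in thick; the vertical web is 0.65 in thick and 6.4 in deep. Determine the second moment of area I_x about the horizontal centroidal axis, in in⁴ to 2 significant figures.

Treat the section as a set of non-overlapping primitives; coordinates are from the bounding-box lower-left.
Flange: 8.8 × 0.95, A = 8.36 in², y = 0.475 in, Ī = 0.6287 in⁴.
Web: 0.65 × 6.4, A = 4.16 in², y = 4.15 in, Ī = 14.2 in⁴.
Centroid: ȳ = ΣA·y / ΣA = 1.696 in.
Transfer each piece to the horizontal centroidal axis using Ī + A·d² with d = y − 1.696:
  flange: d = -1.221 in → contributes +13.09 in⁴
  web: d = 2.454 in → contributes +39.25 in⁴
Total I = 52.34 in⁴.

I_x ≈ 52 in⁴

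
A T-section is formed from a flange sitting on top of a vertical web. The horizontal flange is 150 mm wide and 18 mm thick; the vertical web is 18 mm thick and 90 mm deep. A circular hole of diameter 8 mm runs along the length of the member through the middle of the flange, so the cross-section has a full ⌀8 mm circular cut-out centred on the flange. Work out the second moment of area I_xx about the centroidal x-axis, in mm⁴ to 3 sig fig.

Decompose the section into non-overlapping parts with the origin at the bottom-left of its bounding rectangle.
Flange: 150 × 18, A = 2 700 mm², y = 99 mm, Ī = 72 900 mm⁴.
Web: 18 × 90, A = 1 620 mm², y = 45 mm, Ī = 1 093 500 mm⁴.
Hole (subtracted): ⌀8, A = 50.265 mm², y = 99 mm, Ī = 201.06 mm⁴.
Centroid: ȳ = ΣA·y / ΣA = 78.512 mm.
Transfer each piece to the centroidal x-axis using Ī + A·d² with d = y − 78.512:
  flange: d = 20.488 mm → contributes +1 206 290 mm⁴
  web: d = -33.512 mm → contributes +2 912 805 mm⁴
  hole: d = 20.488 mm → contributes −21 301 mm⁴
Total I = 4 097 794 mm⁴.

I_xx ≈ 4.10 × 10⁶ mm⁴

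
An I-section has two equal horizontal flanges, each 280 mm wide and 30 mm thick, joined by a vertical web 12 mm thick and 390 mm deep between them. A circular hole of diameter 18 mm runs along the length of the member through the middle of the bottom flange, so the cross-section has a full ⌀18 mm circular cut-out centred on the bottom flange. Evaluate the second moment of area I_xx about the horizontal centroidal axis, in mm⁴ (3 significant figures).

I_xx ≈ 7.90 × 10⁸ mm⁴

Split into non-overlapping primitives; take the origin at the lower-left of the bounding box.
Bottom flange: 280 × 30, A = 8 400 mm², y = 15 mm, Ī = 630 000 mm⁴.
Web: 12 × 390, A = 4 680 mm², y = 225 mm, Ī = 59 319 000 mm⁴.
Top flange: 280 × 30, A = 8 400 mm², y = 435 mm, Ī = 630 000 mm⁴.
Hole (subtracted): ⌀18, A = 254.47 mm², y = 15 mm, Ī = 5 153 mm⁴.
Centroid: ȳ = ΣA·y / ΣA = 227.52 mm.
Transfer each piece to the horizontal centroidal axis using Ī + A·d² with d = y − 227.52:
  bottom flange: d = -212.52 mm → contributes +380 005 519 mm⁴
  web: d = -2.5177 mm → contributes +59 348 665 mm⁴
  top flange: d = 207.48 mm → contributes +362 240 969 mm⁴
  hole: d = -212.52 mm → contributes −11 497 928 mm⁴
Total I = 790 097 224 mm⁴.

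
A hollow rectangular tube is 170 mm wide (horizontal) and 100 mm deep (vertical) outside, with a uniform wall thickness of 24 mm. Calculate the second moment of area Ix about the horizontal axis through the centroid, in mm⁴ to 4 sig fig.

Split into non-overlapping primitives; take the origin at the lower-left of the bounding box.
Outer rectangle: 170 × 100, A = 17 000 mm², y = 50 mm, Ī = 14 166 667 mm⁴.
Inner void (subtracted): 122 × 52, A = 6 344 mm², y = 50 mm, Ī = 1 429 515 mm⁴.
By symmetry the centroid is at mid-height, ȳ = 50 mm.
All pieces are centred on the horizontal axis through the centroid, so I = ΣĪ (holes subtracted) = 12 737 152 mm⁴.

Ix ≈ 1.274 × 10⁷ mm⁴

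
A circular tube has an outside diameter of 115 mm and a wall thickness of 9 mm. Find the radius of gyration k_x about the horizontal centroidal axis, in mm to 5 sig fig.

Treat the section as a set of non-overlapping primitives; coordinates are from the bounding-box lower-left.
Outer circle: ⌀115, A = 10386.89 mm², y = 57.5 mm, Ī = 8 585 414 mm⁴.
Bore (subtracted): ⌀97, A = 7389.811 mm², y = 57.5 mm, Ī = 4 345 671 mm⁴.
By symmetry the centroid is at mid-height, ȳ = 57.5 mm.
All pieces are centred on the horizontal centroidal axis, so I = ΣĪ (holes subtracted) = 4 239 743 mm⁴.
Radius of gyration: k = √(I/A) = √(4 239 743 / 2997.079) = 37.6115 mm.

k_x ≈ 37.612 mm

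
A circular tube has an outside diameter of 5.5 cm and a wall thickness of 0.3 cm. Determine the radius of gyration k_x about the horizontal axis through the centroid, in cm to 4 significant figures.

Break the section into simple shapes (no overlaps), measuring from the bottom-left corner of the bounding box.
Outer circle: ⌀5.5, A = 23.7583 cm², y = 2.75 cm, Ī = 44.918 cm⁴.
Bore (subtracted): ⌀4.9, A = 18.8574 cm², y = 2.75 cm, Ī = 28.2979 cm⁴.
By symmetry the centroid is at mid-height, ȳ = 2.75 cm.
All pieces are centred on the horizontal axis through the centroid, so I = ΣĪ (holes subtracted) = 16.6201 cm⁴.
Radius of gyration: k = √(I/A) = √(16.6201 / 4.90088) = 1.84153 cm.

k_x ≈ 1.842 cm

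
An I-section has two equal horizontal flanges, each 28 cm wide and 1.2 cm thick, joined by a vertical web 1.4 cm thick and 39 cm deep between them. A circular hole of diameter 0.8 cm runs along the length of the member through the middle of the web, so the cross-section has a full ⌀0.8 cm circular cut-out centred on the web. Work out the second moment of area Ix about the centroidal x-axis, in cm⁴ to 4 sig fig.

Ix ≈ 3.408 × 10⁴ cm⁴

Break the section into simple shapes (no overlaps), measuring from the bottom-left corner of the bounding box.
Bottom flange: 28 × 1.2, A = 33.6 cm², y = 0.6 cm, Ī = 4.032 cm⁴.
Web: 1.4 × 39, A = 54.6 cm², y = 20.7 cm, Ī = 6920.55 cm⁴.
Top flange: 28 × 1.2, A = 33.6 cm², y = 40.8 cm, Ī = 4.032 cm⁴.
Hole (subtracted): ⌀0.8, A = 0.502655 cm², y = 20.7 cm, Ī = 0.0201062 cm⁴.
By symmetry the centroid is at mid-height, ȳ = 20.7 cm.
Transfer each piece to the centroidal x-axis using Ī + A·d² with d = y − 20.7:
  bottom flange: d = -20.1 cm → contributes +13578.8 cm⁴
  web: d = 0 cm → contributes +6920.55 cm⁴
  top flange: d = 20.1 cm → contributes +13578.8 cm⁴
  hole: d = 0 cm → contributes −0.0201062 cm⁴
Total I = 34078.1 cm⁴.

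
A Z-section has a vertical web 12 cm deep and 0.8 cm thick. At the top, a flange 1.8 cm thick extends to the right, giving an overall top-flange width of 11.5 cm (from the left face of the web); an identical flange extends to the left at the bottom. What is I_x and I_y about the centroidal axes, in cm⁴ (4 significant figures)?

Split into non-overlapping primitives; take the origin at the lower-left of the bounding box.
Web: 0.8 × 12, A = 9.6 cm², y = 6 cm, Ī = 115.2 cm⁴.
Top flange (beyond web): 10.7 × 1.8, A = 19.26 cm², y = 11.1 cm, Ī = 5.2002 cm⁴.
Bottom flange (beyond web): 10.7 × 1.8, A = 19.26 cm², y = 0.9 cm, Ī = 5.2002 cm⁴.
Centroid: ȳ = ΣA·y / ΣA = 6 cm.
Transfer each piece to the centroidal x-axis using Ī + A·d² with d = y − 6:
  web: d = 0 cm → contributes +115.2 cm⁴
  top flange (beyond web): d = 5.1 cm → contributes +506.153 cm⁴
  bottom flange (beyond web): d = -5.1 cm → contributes +506.153 cm⁴
Total I = 1127.51 cm⁴.
For the y-axis: x̄ = 11.1 cm.
Repeating about the centroidal y-axis gives I_y = 1641.59 cm⁴.

I_x ≈ 1128 cm⁴, I_y ≈ 1642 cm⁴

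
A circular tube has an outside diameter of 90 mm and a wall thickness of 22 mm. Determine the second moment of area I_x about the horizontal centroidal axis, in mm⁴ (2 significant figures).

I_x ≈ 3.0 × 10⁶ mm⁴

Treat the section as a set of non-overlapping primitives; coordinates are from the bounding-box lower-left.
Outer circle: ⌀90, A = 6 362 mm², y = 45 mm, Ī = 3 220 623 mm⁴.
Bore (subtracted): ⌀46, A = 1 662 mm², y = 45 mm, Ī = 219 787 mm⁴.
By symmetry the centroid is at mid-height, ȳ = 45 mm.
All pieces are centred on the horizontal centroidal axis, so I = ΣĪ (holes subtracted) = 3 000 837 mm⁴.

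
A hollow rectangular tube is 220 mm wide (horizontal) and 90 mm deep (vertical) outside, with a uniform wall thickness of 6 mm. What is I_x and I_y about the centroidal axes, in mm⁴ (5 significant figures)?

I_x ≈ 5.1394 × 10⁶ mm⁴, I_y ≈ 2.1367 × 10⁷ mm⁴

Split into non-overlapping primitives; take the origin at the lower-left of the bounding box.
Outer rectangle: 220 × 90, A = 19 800 mm², y = 45 mm, Ī = 13 365 000 mm⁴.
Inner void (subtracted): 208 × 78, A = 16 224 mm², y = 45 mm, Ī = 8 225 568 mm⁴.
By symmetry the centroid is at mid-height, ȳ = 45 mm.
All pieces are centred on the centroidal x-axis, so I = ΣĪ (holes subtracted) = 5 139 432 mm⁴.
Repeating about the centroidal y-axis gives I_y = 21 367 072 mm⁴.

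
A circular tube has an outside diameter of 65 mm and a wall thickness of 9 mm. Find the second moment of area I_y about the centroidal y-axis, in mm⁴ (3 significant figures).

Treat the section as a set of non-overlapping primitives; coordinates are from the bounding-box lower-left.
Outer circle: ⌀65, A = 3318.3 mm², x = 32.5 mm, Ī = 876 241 mm⁴.
Bore (subtracted): ⌀47, A = 1734.9 mm², x = 32.5 mm, Ī = 239 531 mm⁴.
By symmetry the centroid is at mid-width, x̄ = 32.5 mm.
All pieces are centred on the centroidal y-axis, so I = ΣĪ (holes subtracted) = 636 710 mm⁴.

I_y ≈ 6.37 × 10⁵ mm⁴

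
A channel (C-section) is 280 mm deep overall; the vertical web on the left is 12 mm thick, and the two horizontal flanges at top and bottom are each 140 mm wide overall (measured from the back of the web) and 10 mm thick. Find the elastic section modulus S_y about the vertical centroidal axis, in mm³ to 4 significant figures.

Decompose the section into non-overlapping parts with the origin at the bottom-left of its bounding rectangle.
Web: 12 × 280, A = 3 360 mm², x = 6 mm, Ī = 40 320 mm⁴.
Top flange (beyond web): 128 × 10, A = 1 280 mm², x = 76 mm, Ī = 1 747 627 mm⁴.
Bottom flange (beyond web): 128 × 10, A = 1 280 mm², x = 76 mm, Ī = 1 747 627 mm⁴.
Centroid: x̄ = ΣA·x / ΣA = 36.2703 mm.
Transfer each piece to the vertical centroidal axis using Ī + A·d² with d = x − 36.2703:
  web: d = -30.2703 mm → contributes +3 119 052 mm⁴
  top flange (beyond web): d = 39.7297 mm → contributes +3 768 044 mm⁴
  bottom flange (beyond web): d = 39.7297 mm → contributes +3 768 044 mm⁴
Total I = 10 655 141 mm⁴.
Extreme fibre distance c = 103.73 mm; S = I/c = 102 720 mm³.

S_y ≈ 1.027 × 10⁵ mm³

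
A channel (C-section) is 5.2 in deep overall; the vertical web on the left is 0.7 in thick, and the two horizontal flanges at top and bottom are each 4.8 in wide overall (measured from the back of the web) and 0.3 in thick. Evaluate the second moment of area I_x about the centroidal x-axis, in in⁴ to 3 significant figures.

Break the section into simple shapes (no overlaps), measuring from the bottom-left corner of the bounding box.
Web: 0.7 × 5.2, A = 3.64 in², y = 2.6 in, Ī = 8.2021 in⁴.
Top flange (beyond web): 4.1 × 0.3, A = 1.23 in², y = 5.05 in, Ī = 0.009225 in⁴.
Bottom flange (beyond web): 4.1 × 0.3, A = 1.23 in², y = 0.15 in, Ī = 0.009225 in⁴.
By symmetry the centroid is at mid-height, ȳ = 2.6 in.
Transfer each piece to the centroidal x-axis using Ī + A·d² with d = y − 2.6:
  web: d = 0 in → contributes +8.2021 in⁴
  top flange (beyond web): d = 2.45 in → contributes +7.3923 in⁴
  bottom flange (beyond web): d = -2.45 in → contributes +7.3923 in⁴
Total I = 22.987 in⁴.

I_x ≈ 23.0 in⁴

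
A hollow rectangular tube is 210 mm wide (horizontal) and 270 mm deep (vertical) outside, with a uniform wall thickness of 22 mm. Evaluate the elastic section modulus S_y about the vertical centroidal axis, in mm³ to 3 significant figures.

Break the section into simple shapes (no overlaps), measuring from the bottom-left corner of the bounding box.
Outer rectangle: 210 × 270, A = 56 700 mm², x = 105 mm, Ī = 208 372 500 mm⁴.
Inner void (subtracted): 166 × 226, A = 37 516 mm², x = 105 mm, Ī = 86 149 241 mm⁴.
By symmetry the centroid is at mid-width, x̄ = 105 mm.
All pieces are centred on the vertical centroidal axis, so I = ΣĪ (holes subtracted) = 122 223 259 mm⁴.
Extreme fibre distance c = 105 mm; S = I/c = 1 164 031 mm³.

S_y ≈ 1.16 × 10⁶ mm³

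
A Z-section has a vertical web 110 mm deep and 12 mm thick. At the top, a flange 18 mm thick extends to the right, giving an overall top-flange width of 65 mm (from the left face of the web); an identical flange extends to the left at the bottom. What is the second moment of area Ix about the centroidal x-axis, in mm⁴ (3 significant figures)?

Ix ≈ 5.42 × 10⁶ mm⁴

Split into non-overlapping primitives; take the origin at the lower-left of the bounding box.
Web: 12 × 110, A = 1 320 mm², y = 55 mm, Ī = 1 331 000 mm⁴.
Top flange (beyond web): 53 × 18, A = 954 mm², y = 101 mm, Ī = 25 758 mm⁴.
Bottom flange (beyond web): 53 × 18, A = 954 mm², y = 9 mm, Ī = 25 758 mm⁴.
Centroid: ȳ = ΣA·y / ΣA = 55 mm.
Transfer each piece to the centroidal x-axis using Ī + A·d² with d = y − 55:
  web: d = 0 mm → contributes +1 331 000 mm⁴
  top flange (beyond web): d = 46 mm → contributes +2 044 422 mm⁴
  bottom flange (beyond web): d = -46 mm → contributes +2 044 422 mm⁴
Total I = 5 419 844 mm⁴.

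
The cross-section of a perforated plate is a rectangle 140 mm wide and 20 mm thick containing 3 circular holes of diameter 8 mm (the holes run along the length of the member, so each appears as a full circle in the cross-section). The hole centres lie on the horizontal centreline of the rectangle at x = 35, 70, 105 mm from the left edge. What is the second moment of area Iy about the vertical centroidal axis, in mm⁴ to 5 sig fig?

Iy ≈ 4.4496 × 10⁶ mm⁴

Break the section into simple shapes (no overlaps), measuring from the bottom-left corner of the bounding box.
Plate: 140 × 20, A = 2 800 mm², x = 70 mm, Ī = 4 573 333 mm⁴.
Hole 1 (subtracted): ⌀8, A = 50.26548 mm², x = 35 mm, Ī = 201.0619 mm⁴.
Hole 2 (subtracted): ⌀8, A = 50.26548 mm², x = 70 mm, Ī = 201.0619 mm⁴.
Hole 3 (subtracted): ⌀8, A = 50.26548 mm², x = 105 mm, Ī = 201.0619 mm⁴.
By symmetry the centroid is at mid-width, x̄ = 70 mm.
Transfer each piece to the vertical centroidal axis using Ī + A·d² with d = x − 70:
  plate: d = 0 mm → contributes +4 573 333 mm⁴
  hole 1: d = -35 mm → contributes −61776.28 mm⁴
  hole 2: d = 0 mm → contributes −201.0619 mm⁴
  hole 3: d = 35 mm → contributes −61776.28 mm⁴
Total I = 4 449 580 mm⁴.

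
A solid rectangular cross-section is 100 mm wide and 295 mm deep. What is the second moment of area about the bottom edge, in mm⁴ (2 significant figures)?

The section: 100 × 295, A = 29 500 mm², y = 147.5 mm, Ī = 213 936 458 mm⁴.
Transfer it to the base of the section using Ī + A·d² with d = y − 0:
  the section: d = 147.5 mm → contributes +855 745 833 mm⁴
Total I = 855 745 833 mm⁴.

I_base ≈ 8.6 × 10⁸ mm⁴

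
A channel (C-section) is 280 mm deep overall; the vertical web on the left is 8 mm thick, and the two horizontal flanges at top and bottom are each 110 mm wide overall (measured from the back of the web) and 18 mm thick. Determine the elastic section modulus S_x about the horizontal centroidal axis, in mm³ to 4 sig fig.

Split into non-overlapping primitives; take the origin at the lower-left of the bounding box.
Web: 8 × 280, A = 2 240 mm², y = 140 mm, Ī = 14 634 667 mm⁴.
Top flange (beyond web): 102 × 18, A = 1 836 mm², y = 271 mm, Ī = 49 572 mm⁴.
Bottom flange (beyond web): 102 × 18, A = 1 836 mm², y = 9 mm, Ī = 49 572 mm⁴.
By symmetry the centroid is at mid-height, ȳ = 140 mm.
Transfer each piece to the horizontal centroidal axis using Ī + A·d² with d = y − 140:
  web: d = 0 mm → contributes +14 634 667 mm⁴
  top flange (beyond web): d = 131 mm → contributes +31 557 168 mm⁴
  bottom flange (beyond web): d = -131 mm → contributes +31 557 168 mm⁴
Total I = 77 749 003 mm⁴.
Extreme fibre distance c = 140 mm; S = I/c = 555 350 mm³.

S_x ≈ 5.554 × 10⁵ mm³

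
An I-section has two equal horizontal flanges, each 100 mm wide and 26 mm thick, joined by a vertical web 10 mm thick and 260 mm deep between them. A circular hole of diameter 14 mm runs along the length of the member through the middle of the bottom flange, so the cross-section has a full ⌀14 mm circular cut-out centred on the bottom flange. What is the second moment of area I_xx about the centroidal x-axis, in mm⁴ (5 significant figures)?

I_xx ≈ 1.1806 × 10⁸ mm⁴

Break the section into simple shapes (no overlaps), measuring from the bottom-left corner of the bounding box.
Bottom flange: 100 × 26, A = 2 600 mm², y = 13 mm, Ī = 146466.7 mm⁴.
Web: 10 × 260, A = 2 600 mm², y = 156 mm, Ī = 14 646 667 mm⁴.
Top flange: 100 × 26, A = 2 600 mm², y = 299 mm, Ī = 146466.7 mm⁴.
Hole (subtracted): ⌀14, A = 153.938 mm², y = 13 mm, Ī = 1885.741 mm⁴.
Centroid: ȳ = ΣA·y / ΣA = 158.879 mm.
Transfer each piece to the centroidal x-axis using Ī + A·d² with d = y − 158.879:
  bottom flange: d = -145.879 mm → contributes +55 476 254 mm⁴
  web: d = -2.879017 mm → contributes +14 668 217 mm⁴
  top flange: d = 140.121 mm → contributes +51 194 581 mm⁴
  hole: d = -145.879 mm → contributes −3 277 793 mm⁴
Total I = 118 061 259 mm⁴.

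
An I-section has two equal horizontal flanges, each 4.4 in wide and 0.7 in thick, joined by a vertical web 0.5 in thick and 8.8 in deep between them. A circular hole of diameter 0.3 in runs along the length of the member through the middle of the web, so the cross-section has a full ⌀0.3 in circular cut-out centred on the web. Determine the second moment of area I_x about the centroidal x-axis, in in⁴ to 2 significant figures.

Break the section into simple shapes (no overlaps), measuring from the bottom-left corner of the bounding box.
Bottom flange: 4.4 × 0.7, A = 3.08 in², y = 0.35 in, Ī = 0.1258 in⁴.
Web: 0.5 × 8.8, A = 4.4 in², y = 5.1 in, Ī = 28.39 in⁴.
Top flange: 4.4 × 0.7, A = 3.08 in², y = 9.85 in, Ī = 0.1258 in⁴.
Hole (subtracted): ⌀0.3, A = 0.07069 in², y = 5.1 in, Ī = 0.0003976 in⁴.
By symmetry the centroid is at mid-height, ȳ = 5.1 in.
Transfer each piece to the centroidal x-axis using Ī + A·d² with d = y − 5.1:
  bottom flange: d = -4.75 in → contributes +69.62 in⁴
  web: d = 0 in → contributes +28.39 in⁴
  top flange: d = 4.75 in → contributes +69.62 in⁴
  hole: d = 0 in → contributes −0.0003976 in⁴
Total I = 167.6 in⁴.

I_x ≈ 170 in⁴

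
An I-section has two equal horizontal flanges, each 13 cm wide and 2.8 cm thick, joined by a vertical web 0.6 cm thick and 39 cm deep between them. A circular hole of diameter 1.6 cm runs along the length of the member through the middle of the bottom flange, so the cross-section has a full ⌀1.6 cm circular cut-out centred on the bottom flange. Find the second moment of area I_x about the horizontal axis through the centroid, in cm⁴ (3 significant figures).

I_x ≈ 3.39 × 10⁴ cm⁴

Split into non-overlapping primitives; take the origin at the lower-left of the bounding box.
Bottom flange: 13 × 2.8, A = 36.4 cm², y = 1.4 cm, Ī = 23.781 cm⁴.
Web: 0.6 × 39, A = 23.4 cm², y = 22.3 cm, Ī = 2 966 cm⁴.
Top flange: 13 × 2.8, A = 36.4 cm², y = 43.2 cm, Ī = 23.781 cm⁴.
Hole (subtracted): ⌀1.6, A = 2.0106 cm², y = 1.4 cm, Ī = 0.3217 cm⁴.
Centroid: ȳ = ΣA·y / ΣA = 22.746 cm.
Transfer each piece to the horizontal axis through the centroid using Ī + A·d² with d = y − 22.746:
  bottom flange: d = -21.346 cm → contributes +16 610 cm⁴
  web: d = -0.44614 cm → contributes +2970.6 cm⁴
  top flange: d = 20.454 cm → contributes +15 252 cm⁴
  hole: d = -21.346 cm → contributes −916.48 cm⁴
Total I = 33 916 cm⁴.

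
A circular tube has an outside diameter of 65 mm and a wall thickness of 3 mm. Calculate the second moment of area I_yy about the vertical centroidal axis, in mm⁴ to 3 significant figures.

I_yy ≈ 2.81 × 10⁵ mm⁴

Decompose the section into non-overlapping parts with the origin at the bottom-left of its bounding rectangle.
Outer circle: ⌀65, A = 3318.3 mm², x = 32.5 mm, Ī = 876 241 mm⁴.
Bore (subtracted): ⌀59, A = 2 734 mm², x = 32.5 mm, Ī = 594 810 mm⁴.
By symmetry the centroid is at mid-width, x̄ = 32.5 mm.
All pieces are centred on the vertical centroidal axis, so I = ΣĪ (holes subtracted) = 281 431 mm⁴.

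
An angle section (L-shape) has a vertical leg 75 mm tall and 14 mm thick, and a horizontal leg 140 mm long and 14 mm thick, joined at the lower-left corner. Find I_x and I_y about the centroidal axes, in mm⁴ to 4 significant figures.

Treat the section as a set of non-overlapping primitives; coordinates are from the bounding-box lower-left.
Vertical leg: 14 × 75, A = 1 050 mm², y = 37.5 mm, Ī = 492 188 mm⁴.
Horizontal leg (remainder): 126 × 14, A = 1 764 mm², y = 7 mm, Ī = 28 812 mm⁴.
Centroid: ȳ = ΣA·y / ΣA = 18.3806 mm.
Transfer each piece to the centroidal x-axis using Ī + A·d² with d = y − 18.3806:
  vertical leg: d = 19.1194 mm → contributes +876 017 mm⁴
  horizontal leg (remainder): d = -11.3806 mm → contributes +257 282 mm⁴
Total I = 1 133 298 mm⁴.
For the y-axis: x̄ = 50.8806 mm.
Repeating about the centroidal y-axis gives I_y = 5 576 146 mm⁴.

I_x ≈ 1.133 × 10⁶ mm⁴, I_y ≈ 5.576 × 10⁶ mm⁴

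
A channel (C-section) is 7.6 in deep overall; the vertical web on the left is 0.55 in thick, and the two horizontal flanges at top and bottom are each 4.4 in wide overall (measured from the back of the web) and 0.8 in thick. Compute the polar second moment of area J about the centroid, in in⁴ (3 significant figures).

J ≈ 111 in⁴

Break the section into simple shapes (no overlaps), measuring from the bottom-left corner of the bounding box.
Web: 0.55 × 7.6, A = 4.18 in², y = 3.8 in, Ī = 20.12 in⁴.
Top flange (beyond web): 3.85 × 0.8, A = 3.08 in², y = 7.2 in, Ī = 0.16427 in⁴.
Bottom flange (beyond web): 3.85 × 0.8, A = 3.08 in², y = 0.4 in, Ī = 0.16427 in⁴.
By symmetry the centroid is at mid-height, ȳ = 3.8 in.
Transfer each piece to the centroidal x-axis using Ī + A·d² with d = y − 3.8:
  web: d = 0 in → contributes +20.12 in⁴
  top flange (beyond web): d = 3.4 in → contributes +35.769 in⁴
  bottom flange (beyond web): d = -3.4 in → contributes +35.769 in⁴
Total I = 91.658 in⁴.
For the y-axis: x̄ = 1.5856 in.
Repeating about the centroidal y-axis gives I_y = 19.767 in⁴.
Polar second moment: J = I_x + I_y = 111.42 in⁴.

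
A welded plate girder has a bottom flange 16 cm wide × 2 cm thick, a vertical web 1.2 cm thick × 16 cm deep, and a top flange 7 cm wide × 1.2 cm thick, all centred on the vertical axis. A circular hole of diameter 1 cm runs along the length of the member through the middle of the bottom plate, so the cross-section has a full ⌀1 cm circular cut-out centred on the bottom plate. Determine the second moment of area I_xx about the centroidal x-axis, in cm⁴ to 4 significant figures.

Treat the section as a set of non-overlapping primitives; coordinates are from the bounding-box lower-left.
Bottom plate: 16 × 2, A = 32 cm², y = 1 cm, Ī = 10.6667 cm⁴.
Web plate: 1.2 × 16, A = 19.2 cm², y = 10 cm, Ī = 409.6 cm⁴.
Top plate: 7 × 1.2, A = 8.4 cm², y = 18.6 cm, Ī = 1.008 cm⁴.
Hole (subtracted): ⌀1, A = 0.785398 cm², y = 1 cm, Ī = 0.0490874 cm⁴.
Centroid: ȳ = ΣA·y / ΣA = 6.45171 cm.
Transfer each piece to the centroidal x-axis using Ī + A·d² with d = y − 6.45171:
  bottom plate: d = -5.45171 cm → contributes +961.742 cm⁴
  web plate: d = 3.54829 cm → contributes +651.335 cm⁴
  top plate: d = 12.1483 cm → contributes +1240.69 cm⁴
  hole: d = -5.45171 cm → contributes −23.392 cm⁴
Total I = 2830.37 cm⁴.

I_xx ≈ 2830 cm⁴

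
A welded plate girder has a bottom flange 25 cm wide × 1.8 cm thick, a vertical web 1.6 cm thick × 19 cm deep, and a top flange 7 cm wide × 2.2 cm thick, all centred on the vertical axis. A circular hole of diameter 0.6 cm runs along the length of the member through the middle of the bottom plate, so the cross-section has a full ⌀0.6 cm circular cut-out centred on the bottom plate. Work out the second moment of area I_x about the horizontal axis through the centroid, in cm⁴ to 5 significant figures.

I_x ≈ 6493.5 cm⁴

Treat the section as a set of non-overlapping primitives; coordinates are from the bounding-box lower-left.
Bottom plate: 25 × 1.8, A = 45 cm², y = 0.9 cm, Ī = 12.15 cm⁴.
Web plate: 1.6 × 19, A = 30.4 cm², y = 11.3 cm, Ī = 914.5333 cm⁴.
Top plate: 7 × 2.2, A = 15.4 cm², y = 21.9 cm, Ī = 6.211333 cm⁴.
Hole (subtracted): ⌀0.6, A = 0.2827433 cm², y = 0.9 cm, Ī = 0.006361725 cm⁴.
Centroid: ȳ = ΣA·y / ΣA = 7.965614 cm.
Transfer each piece to the horizontal axis through the centroid using Ī + A·d² with d = y − 7.965614:
  bottom plate: d = -7.065614 cm → contributes +2258.681 cm⁴
  web plate: d = 3.334386 cm → contributes +1252.524 cm⁴
  top plate: d = 13.93439 cm → contributes +2996.385 cm⁴
  hole: d = -7.065614 cm → contributes −14.12173 cm⁴
Total I = 6493.468 cm⁴.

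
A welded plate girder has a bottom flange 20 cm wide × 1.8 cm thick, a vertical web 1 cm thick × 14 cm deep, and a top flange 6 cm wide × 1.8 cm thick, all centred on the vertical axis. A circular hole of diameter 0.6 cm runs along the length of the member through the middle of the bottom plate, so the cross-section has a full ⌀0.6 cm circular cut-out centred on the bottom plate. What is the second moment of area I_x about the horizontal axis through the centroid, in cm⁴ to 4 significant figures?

Split into non-overlapping primitives; take the origin at the lower-left of the bounding box.
Bottom plate: 20 × 1.8, A = 36 cm², y = 0.9 cm, Ī = 9.72 cm⁴.
Web plate: 1 × 14, A = 14 cm², y = 8.8 cm, Ī = 228.667 cm⁴.
Top plate: 6 × 1.8, A = 10.8 cm², y = 16.7 cm, Ī = 2.916 cm⁴.
Hole (subtracted): ⌀0.6, A = 0.282743 cm², y = 0.9 cm, Ī = 0.00636173 cm⁴.
Centroid: ȳ = ΣA·y / ΣA = 5.54727 cm.
Transfer each piece to the horizontal axis through the centroid using Ī + A·d² with d = y − 5.54727:
  bottom plate: d = -4.64727 cm → contributes +787.216 cm⁴
  web plate: d = 3.25273 cm → contributes +376.79 cm⁴
  top plate: d = 11.1527 cm → contributes +1346.26 cm⁴
  hole: d = -4.64727 cm → contributes −6.1128 cm⁴
Total I = 2504.15 cm⁴.

I_x ≈ 2504 cm⁴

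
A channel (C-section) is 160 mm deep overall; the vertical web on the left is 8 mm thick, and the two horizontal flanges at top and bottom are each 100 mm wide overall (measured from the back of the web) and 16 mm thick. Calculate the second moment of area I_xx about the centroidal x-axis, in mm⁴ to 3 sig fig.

I_xx ≈ 1.81 × 10⁷ mm⁴

Break the section into simple shapes (no overlaps), measuring from the bottom-left corner of the bounding box.
Web: 8 × 160, A = 1 280 mm², y = 80 mm, Ī = 2 730 667 mm⁴.
Top flange (beyond web): 92 × 16, A = 1 472 mm², y = 152 mm, Ī = 31 403 mm⁴.
Bottom flange (beyond web): 92 × 16, A = 1 472 mm², y = 8 mm, Ī = 31 403 mm⁴.
By symmetry the centroid is at mid-height, ȳ = 80 mm.
Transfer each piece to the centroidal x-axis using Ī + A·d² with d = y − 80:
  web: d = 0 mm → contributes +2 730 667 mm⁴
  top flange (beyond web): d = 72 mm → contributes +7 662 251 mm⁴
  bottom flange (beyond web): d = -72 mm → contributes +7 662 251 mm⁴
Total I = 18 055 168 mm⁴.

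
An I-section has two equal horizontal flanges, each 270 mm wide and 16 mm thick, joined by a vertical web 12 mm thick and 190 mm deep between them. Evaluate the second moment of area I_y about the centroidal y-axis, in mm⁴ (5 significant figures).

I_y ≈ 5.2515 × 10⁷ mm⁴

Split into non-overlapping primitives; take the origin at the lower-left of the bounding box.
Bottom flange: 270 × 16, A = 4 320 mm², x = 135 mm, Ī = 26 244 000 mm⁴.
Web: 12 × 190, A = 2 280 mm², x = 135 mm, Ī = 27 360 mm⁴.
Top flange: 270 × 16, A = 4 320 mm², x = 135 mm, Ī = 26 244 000 mm⁴.
By symmetry the centroid is at mid-width, x̄ = 135 mm.
All pieces are centred on the centroidal y-axis, so I = ΣĪ = 52 515 360 mm⁴.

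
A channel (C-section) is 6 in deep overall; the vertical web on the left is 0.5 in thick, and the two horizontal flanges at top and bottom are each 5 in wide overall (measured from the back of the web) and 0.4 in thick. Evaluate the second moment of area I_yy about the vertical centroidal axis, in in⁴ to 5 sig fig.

Split into non-overlapping primitives; take the origin at the lower-left of the bounding box.
Web: 0.5 × 6, A = 3 in², x = 0.25 in, Ī = 0.0625 in⁴.
Top flange (beyond web): 4.5 × 0.4, A = 1.8 in², x = 2.75 in, Ī = 3.0375 in⁴.
Bottom flange (beyond web): 4.5 × 0.4, A = 1.8 in², x = 2.75 in, Ī = 3.0375 in⁴.
Centroid: x̄ = ΣA·x / ΣA = 1.613636 in.
Transfer each piece to the vertical centroidal axis using Ī + A·d² with d = x − 1.613636:
  web: d = -1.363636 in → contributes +5.641012 in⁴
  top flange (beyond web): d = 1.136364 in → contributes +5.36188 in⁴
  bottom flange (beyond web): d = 1.136364 in → contributes +5.36188 in⁴
Total I = 16.36477 in⁴.

I_yy ≈ 16.365 in⁴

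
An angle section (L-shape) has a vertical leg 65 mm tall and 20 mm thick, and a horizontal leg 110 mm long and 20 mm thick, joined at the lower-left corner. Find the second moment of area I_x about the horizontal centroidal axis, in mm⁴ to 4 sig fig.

Break the section into simple shapes (no overlaps), measuring from the bottom-left corner of the bounding box.
Vertical leg: 20 × 65, A = 1 300 mm², y = 32.5 mm, Ī = 457 708 mm⁴.
Horizontal leg (remainder): 90 × 20, A = 1 800 mm², y = 10 mm, Ī = 60 000 mm⁴.
Centroid: ȳ = ΣA·y / ΣA = 19.4355 mm.
Transfer each piece to the horizontal centroidal axis using Ī + A·d² with d = y − 19.4355:
  vertical leg: d = 13.0645 mm → contributes +679 594 mm⁴
  horizontal leg (remainder): d = -9.43548 mm → contributes +220 251 mm⁴
Total I = 899 845 mm⁴.

I_x ≈ 8.998 × 10⁵ mm⁴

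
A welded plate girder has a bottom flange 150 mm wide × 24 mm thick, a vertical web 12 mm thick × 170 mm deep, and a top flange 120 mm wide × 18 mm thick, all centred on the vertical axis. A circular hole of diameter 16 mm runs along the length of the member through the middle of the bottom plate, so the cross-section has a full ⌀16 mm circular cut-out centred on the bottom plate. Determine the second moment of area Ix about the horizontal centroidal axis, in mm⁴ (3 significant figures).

Ix ≈ 5.41 × 10⁷ mm⁴

Treat the section as a set of non-overlapping primitives; coordinates are from the bounding-box lower-left.
Bottom plate: 150 × 24, A = 3 600 mm², y = 12 mm, Ī = 172 800 mm⁴.
Web plate: 12 × 170, A = 2 040 mm², y = 109 mm, Ī = 4 913 000 mm⁴.
Top plate: 120 × 18, A = 2 160 mm², y = 203 mm, Ī = 58 320 mm⁴.
Hole (subtracted): ⌀16, A = 201.06 mm², y = 12 mm, Ī = 3 217 mm⁴.
Centroid: ȳ = ΣA·y / ΣA = 92.332 mm.
Transfer each piece to the horizontal centroidal axis using Ī + A·d² with d = y − 92.332:
  bottom plate: d = -80.332 mm → contributes +23 404 589 mm⁴
  web plate: d = 16.668 mm → contributes +5 479 738 mm⁴
  top plate: d = 110.67 mm → contributes +26 512 585 mm⁴
  hole: d = -80.332 mm → contributes −1 300 725 mm⁴
Total I = 54 096 188 mm⁴.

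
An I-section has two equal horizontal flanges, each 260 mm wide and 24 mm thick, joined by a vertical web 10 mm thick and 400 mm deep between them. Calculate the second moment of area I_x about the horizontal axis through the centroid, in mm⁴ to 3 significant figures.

Decompose the section into non-overlapping parts with the origin at the bottom-left of its bounding rectangle.
Bottom flange: 260 × 24, A = 6 240 mm², y = 12 mm, Ī = 299 520 mm⁴.
Web: 10 × 400, A = 4 000 mm², y = 224 mm, Ī = 53 333 333 mm⁴.
Top flange: 260 × 24, A = 6 240 mm², y = 436 mm, Ī = 299 520 mm⁴.
By symmetry the centroid is at mid-height, ȳ = 224 mm.
Transfer each piece to the horizontal axis through the centroid using Ī + A·d² with d = y − 224:
  bottom flange: d = -212 mm → contributes +280 750 080 mm⁴
  web: d = 0 mm → contributes +53 333 333 mm⁴
  top flange: d = 212 mm → contributes +280 750 080 mm⁴
Total I = 614 833 493 mm⁴.

I_x ≈ 6.15 × 10⁸ mm⁴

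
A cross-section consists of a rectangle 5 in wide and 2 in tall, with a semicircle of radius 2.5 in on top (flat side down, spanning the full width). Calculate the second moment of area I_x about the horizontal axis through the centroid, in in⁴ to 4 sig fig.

Break the section into simple shapes (no overlaps), measuring from the bottom-left corner of the bounding box.
Rectangular body: 5 × 2, A = 10 in², y = 1 in, Ī = 3.33333 in⁴.
Semicircular cap: semicircle r = 2.5, A = 9.81748 in², y = 3.06103 in, Ī = 4.28738 in⁴.
Centroid: ȳ = ΣA·y / ΣA = 2.02103 in.
Transfer each piece to the horizontal axis through the centroid using Ī + A·d² with d = y − 2.02103:
  rectangular body: d = -1.02103 in → contributes +13.7583 in⁴
  semicircular cap: d = 1.04001 in → contributes +14.9061 in⁴
Total I = 28.6644 in⁴.

I_x ≈ 28.66 in⁴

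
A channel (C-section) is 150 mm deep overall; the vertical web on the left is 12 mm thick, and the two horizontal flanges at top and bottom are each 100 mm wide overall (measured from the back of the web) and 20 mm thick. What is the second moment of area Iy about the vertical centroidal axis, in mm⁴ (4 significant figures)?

Split into non-overlapping primitives; take the origin at the lower-left of the bounding box.
Web: 12 × 150, A = 1 800 mm², x = 6 mm, Ī = 21 600 mm⁴.
Top flange (beyond web): 88 × 20, A = 1 760 mm², x = 56 mm, Ī = 1 135 787 mm⁴.
Bottom flange (beyond web): 88 × 20, A = 1 760 mm², x = 56 mm, Ī = 1 135 787 mm⁴.
Centroid: x̄ = ΣA·x / ΣA = 39.0827 mm.
Transfer each piece to the vertical centroidal axis using Ī + A·d² with d = x − 39.0827:
  web: d = -33.0827 mm → contributes +1 991 638 mm⁴
  top flange (beyond web): d = 16.9173 mm → contributes +1 639 490 mm⁴
  bottom flange (beyond web): d = 16.9173 mm → contributes +1 639 490 mm⁴
Total I = 5 270 617 mm⁴.

Iy ≈ 5.271 × 10⁶ mm⁴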